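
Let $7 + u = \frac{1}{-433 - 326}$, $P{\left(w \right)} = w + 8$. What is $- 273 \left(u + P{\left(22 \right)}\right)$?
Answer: $- \frac{1588496}{253} \approx -6278.6$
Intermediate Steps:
$P{\left(w \right)} = 8 + w$
$u = - \frac{5314}{759}$ ($u = -7 + \frac{1}{-433 - 326} = -7 + \frac{1}{-759} = -7 - \frac{1}{759} = - \frac{5314}{759} \approx -7.0013$)
$- 273 \left(u + P{\left(22 \right)}\right) = - 273 \left(- \frac{5314}{759} + \left(8 + 22\right)\right) = - 273 \left(- \frac{5314}{759} + 30\right) = \left(-273\right) \frac{17456}{759} = - \frac{1588496}{253}$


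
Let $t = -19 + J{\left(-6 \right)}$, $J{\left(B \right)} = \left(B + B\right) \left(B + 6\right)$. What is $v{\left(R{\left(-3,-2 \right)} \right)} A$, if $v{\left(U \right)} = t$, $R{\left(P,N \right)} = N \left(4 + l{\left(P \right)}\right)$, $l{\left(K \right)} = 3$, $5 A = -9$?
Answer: $\frac{171}{5} \approx 34.2$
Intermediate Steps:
$A = - \frac{9}{5}$ ($A = \frac{1}{5} \left(-9\right) = - \frac{9}{5} \approx -1.8$)
$R{\left(P,N \right)} = 7 N$ ($R{\left(P,N \right)} = N \left(4 + 3\right) = N 7 = 7 N$)
$J{\left(B \right)} = 2 B \left(6 + B\right)$
$t = -19$ ($t = -19 + 2 \left(-6\right) \left(6 - 6\right) = -19 + 2 \left(-6\right) 0 = -19 + 0 = -19$)
$v{\left(U \right)} = -19$
$v{\left(R{\left(-3,-2 \right)} \right)} A = \left(-19\right) \left(- \frac{9}{5}\right) = \frac{171}{5}$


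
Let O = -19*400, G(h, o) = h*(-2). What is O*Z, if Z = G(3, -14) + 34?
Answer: -212800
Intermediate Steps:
G(h, o) = -2*h
O = -7600
Z = 28 (Z = -2*3 + 34 = -6 + 34 = 28)
O*Z = -7600*28 = -212800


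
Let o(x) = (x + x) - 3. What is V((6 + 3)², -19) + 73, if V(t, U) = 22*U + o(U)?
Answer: -386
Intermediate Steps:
o(x) = -3 + 2*x (o(x) = 2*x - 3 = -3 + 2*x)
V(t, U) = -3 + 24*U (V(t, U) = 22*U + (-3 + 2*U) = -3 + 24*U)
V((6 + 3)², -19) + 73 = (-3 + 24*(-19)) + 73 = (-3 - 456) + 73 = -459 + 73 = -386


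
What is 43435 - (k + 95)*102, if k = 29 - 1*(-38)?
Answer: 26911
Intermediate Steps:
k = 67 (k = 29 + 38 = 67)
43435 - (k + 95)*102 = 43435 - (67 + 95)*102 = 43435 - 162*102 = 43435 - 1*16524 = 43435 - 16524 = 26911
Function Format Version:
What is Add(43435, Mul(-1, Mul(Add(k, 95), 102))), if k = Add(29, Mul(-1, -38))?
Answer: 26911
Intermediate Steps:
k = 67 (k = Add(29, 38) = 67)
Add(43435, Mul(-1, Mul(Add(k, 95), 102))) = Add(43435, Mul(-1, Mul(Add(67, 95), 102))) = Add(43435, Mul(-1, Mul(162, 102))) = Add(43435, Mul(-1, 16524)) = Add(43435, -16524) = 26911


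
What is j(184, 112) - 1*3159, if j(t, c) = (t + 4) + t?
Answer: -2787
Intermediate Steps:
j(t, c) = 4 + 2*t (j(t, c) = (4 + t) + t = 4 + 2*t)
j(184, 112) - 1*3159 = (4 + 2*184) - 1*3159 = (4 + 368) - 3159 = 372 - 3159 = -2787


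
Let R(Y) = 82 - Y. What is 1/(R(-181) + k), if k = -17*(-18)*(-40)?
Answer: -1/11977 ≈ -8.3493e-5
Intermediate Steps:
k = -12240 (k = 306*(-40) = -12240)
1/(R(-181) + k) = 1/((82 - 1*(-181)) - 12240) = 1/((82 + 181) - 12240) = 1/(263 - 12240) = 1/(-11977) = -1/11977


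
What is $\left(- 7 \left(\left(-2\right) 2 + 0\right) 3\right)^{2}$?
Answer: $7056$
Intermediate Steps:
$\left(- 7 \left(\left(-2\right) 2 + 0\right) 3\right)^{2} = \left(- 7 \left(-4 + 0\right) 3\right)^{2} = \left(\left(-7\right) \left(-4\right) 3\right)^{2} = \left(28 \cdot 3\right)^{2} = 84^{2} = 7056$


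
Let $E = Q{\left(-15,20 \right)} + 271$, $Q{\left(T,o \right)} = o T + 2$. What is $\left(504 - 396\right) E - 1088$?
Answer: $-4004$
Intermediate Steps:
$Q{\left(T,o \right)} = 2 + T o$ ($Q{\left(T,o \right)} = T o + 2 = 2 + T o$)
$E = -27$ ($E = \left(2 - 300\right) + 271 = -298 + 271 = -27$)
$\left(504 - 396\right) E - 1088 = \left(504 - 396\right) \left(-27\right) - 1088 = 108 \left(-27\right) - 1088 = -2916 - 1088 = -4004$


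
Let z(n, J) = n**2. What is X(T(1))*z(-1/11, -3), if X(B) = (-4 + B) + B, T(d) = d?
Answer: -2/121 ≈ -0.016529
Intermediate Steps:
X(B) = -4 + 2*B
X(T(1))*z(-1/11, -3) = (-4 + 2*1)*(-1/11)**2 = (-4 + 2)*(-1*1/11)**2 = -2*(-1/11)**2 = -2*1/121 = -2/121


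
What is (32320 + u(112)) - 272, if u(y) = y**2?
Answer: 44592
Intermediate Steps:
(32320 + u(112)) - 272 = (32320 + 112**2) - 272 = (32320 + 12544) - 272 = 44864 - 272 = 44592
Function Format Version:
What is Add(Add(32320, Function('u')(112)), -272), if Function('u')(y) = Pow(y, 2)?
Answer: 44592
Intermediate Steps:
Add(Add(32320, Function('u')(112)), -272) = Add(Add(32320, Pow(112, 2)), -272) = Add(Add(32320, 12544), -272) = Add(44864, -272) = 44592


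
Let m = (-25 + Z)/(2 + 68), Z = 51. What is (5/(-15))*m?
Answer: -13/105 ≈ -0.12381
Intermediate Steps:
m = 13/35 (m = (-25 + 51)/(2 + 68) = 26/70 = 26*(1/70) = 13/35 ≈ 0.37143)
(5/(-15))*m = (5/(-15))*(13/35) = (5*(-1/15))*(13/35) = -⅓*13/35 = -13/105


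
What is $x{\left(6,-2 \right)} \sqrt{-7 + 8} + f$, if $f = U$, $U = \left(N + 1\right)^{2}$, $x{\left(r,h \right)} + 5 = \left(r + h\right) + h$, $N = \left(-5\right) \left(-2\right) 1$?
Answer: $118$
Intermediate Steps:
$N = 10$ ($N = 10 \cdot 1 = 10$)
$x{\left(r,h \right)} = -5 + r + 2 h$ ($x{\left(r,h \right)} = -5 + \left(\left(r + h\right) + h\right) = -5 + \left(\left(h + r\right) + h\right) = -5 + \left(r + 2 h\right) = -5 + r + 2 h$)
$U = 121$ ($U = \left(10 + 1\right)^{2} = 11^{2} = 121$)
$f = 121$
$x{\left(6,-2 \right)} \sqrt{-7 + 8} + f = \left(-5 + 6 + 2 \left(-2\right)\right) \sqrt{-7 + 8} + 121 = \left(-5 + 6 - 4\right) \sqrt{1} + 121 = \left(-3\right) 1 + 121 = -3 + 121 = 118$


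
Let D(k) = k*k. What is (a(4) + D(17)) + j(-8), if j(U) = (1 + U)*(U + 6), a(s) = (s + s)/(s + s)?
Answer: 304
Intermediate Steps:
D(k) = k**2
a(s) = 1 (a(s) = (2*s)/((2*s)) = (2*s)*(1/(2*s)) = 1)
j(U) = (1 + U)*(6 + U)
(a(4) + D(17)) + j(-8) = (1 + 17**2) + (6 + (-8)**2 + 7*(-8)) = (1 + 289) + (6 + 64 - 56) = 290 + 14 = 304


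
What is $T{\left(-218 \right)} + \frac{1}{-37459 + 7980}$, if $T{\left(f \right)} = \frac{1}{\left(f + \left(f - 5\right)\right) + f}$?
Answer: $- \frac{30138}{19426661} \approx -0.0015514$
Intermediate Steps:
$T{\left(f \right)} = \frac{1}{-5 + 3 f}$ ($T{\left(f \right)} = \frac{1}{\left(f + \left(f - 5\right)\right) + f} = \frac{1}{\left(f + \left(-5 + f\right)\right) + f} = \frac{1}{\left(-5 + 2 f\right) + f} = \frac{1}{-5 + 3 f}$)
$T{\left(-218 \right)} + \frac{1}{-37459 + 7980} = \frac{1}{-5 + 3 \left(-218\right)} + \frac{1}{-37459 + 7980} = \frac{1}{-5 - 654} + \frac{1}{-29479} = \frac{1}{-659} - \frac{1}{29479} = - \frac{1}{659} - \frac{1}{29479} = - \frac{30138}{19426661}$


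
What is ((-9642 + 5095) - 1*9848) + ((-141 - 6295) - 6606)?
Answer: -27437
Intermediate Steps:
((-9642 + 5095) - 1*9848) + ((-141 - 6295) - 6606) = (-4547 - 9848) + (-6436 - 6606) = -14395 - 13042 = -27437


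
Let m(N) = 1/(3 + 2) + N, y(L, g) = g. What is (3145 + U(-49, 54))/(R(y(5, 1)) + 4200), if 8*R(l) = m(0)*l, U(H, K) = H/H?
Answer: 125840/168001 ≈ 0.74904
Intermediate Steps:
U(H, K) = 1
m(N) = ⅕ + N (m(N) = 1/5 + N = ⅕ + N)
R(l) = l/40 (R(l) = ((⅕ + 0)*l)/8 = (l/5)/8 = l/40)
(3145 + U(-49, 54))/(R(y(5, 1)) + 4200) = (3145 + 1)/((1/40)*1 + 4200) = 3146/(1/40 + 4200) = 3146/(168001/40) = 3146*(40/168001) = 125840/168001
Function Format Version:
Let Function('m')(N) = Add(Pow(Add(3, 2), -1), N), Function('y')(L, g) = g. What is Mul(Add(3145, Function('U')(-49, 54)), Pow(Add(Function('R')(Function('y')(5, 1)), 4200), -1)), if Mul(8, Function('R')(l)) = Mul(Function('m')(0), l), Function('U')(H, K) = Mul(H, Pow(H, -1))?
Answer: Rational(125840, 168001) ≈ 0.74904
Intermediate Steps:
Function('U')(H, K) = 1
Function('m')(N) = Add(Rational(1, 5), N) (Function('m')(N) = Add(Pow(5, -1), N) = Add(Rational(1, 5), N))
Function('R')(l) = Mul(Rational(1, 40), l) (Function('R')(l) = Mul(Rational(1, 8), Mul(Add(Rational(1, 5), 0), l)) = Mul(Rational(1, 8), Mul(Rational(1, 5), l)) = Mul(Rational(1, 40), l))
Mul(Add(3145, Function('U')(-49, 54)), Pow(Add(Function('R')(Function('y')(5, 1)), 4200), -1)) = Mul(Add(3145, 1), Pow(Add(Mul(Rational(1, 40), 1), 4200), -1)) = Mul(3146, Pow(Add(Rational(1, 40), 4200), -1)) = Mul(3146, Pow(Rational(168001, 40), -1)) = Mul(3146, Rational(40, 168001)) = Rational(125840, 168001)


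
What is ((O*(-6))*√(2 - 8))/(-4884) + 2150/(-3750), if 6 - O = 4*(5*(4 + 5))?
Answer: -43/75 - 87*I*√6/407 ≈ -0.57333 - 0.5236*I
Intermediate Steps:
O = -174 (O = 6 - 4*5*(4 + 5) = 6 - 4*5*9 = 6 - 4*45 = 6 - 1*180 = 6 - 180 = -174)
((O*(-6))*√(2 - 8))/(-4884) + 2150/(-3750) = ((-174*(-6))*√(2 - 8))/(-4884) + 2150/(-3750) = (1044*√(-6))*(-1/4884) + 2150*(-1/3750) = (1044*(I*√6))*(-1/4884) - 43/75 = (1044*I*√6)*(-1/4884) - 43/75 = -87*I*√6/407 - 43/75 = -43/75 - 87*I*√6/407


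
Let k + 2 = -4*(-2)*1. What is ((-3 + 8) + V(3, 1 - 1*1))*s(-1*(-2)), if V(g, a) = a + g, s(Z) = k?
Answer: 48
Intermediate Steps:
k = 6 (k = -2 - 4*(-2)*1 = -2 + 8*1 = -2 + 8 = 6)
s(Z) = 6
((-3 + 8) + V(3, 1 - 1*1))*s(-1*(-2)) = ((-3 + 8) + ((1 - 1*1) + 3))*6 = (5 + ((1 - 1) + 3))*6 = (5 + (0 + 3))*6 = (5 + 3)*6 = 8*6 = 48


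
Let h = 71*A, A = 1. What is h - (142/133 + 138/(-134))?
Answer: 632344/8911 ≈ 70.962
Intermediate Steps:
h = 71 (h = 71*1 = 71)
h - (142/133 + 138/(-134)) = 71 - (142/133 + 138/(-134)) = 71 - (142*(1/133) + 138*(-1/134)) = 71 - (142/133 - 69/67) = 71 - 1*337/8911 = 71 - 337/8911 = 632344/8911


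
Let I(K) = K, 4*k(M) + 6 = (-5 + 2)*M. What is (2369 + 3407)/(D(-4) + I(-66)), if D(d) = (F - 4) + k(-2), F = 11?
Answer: -5776/59 ≈ -97.898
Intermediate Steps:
k(M) = -3/2 - 3*M/4 (k(M) = -3/2 + ((-5 + 2)*M)/4 = -3/2 + (-3*M)/4 = -3/2 - 3*M/4)
D(d) = 7 (D(d) = (11 - 4) + (-3/2 - ¾*(-2)) = 7 + (-3/2 + 3/2) = 7 + 0 = 7)
(2369 + 3407)/(D(-4) + I(-66)) = (2369 + 3407)/(7 - 66) = 5776/(-59) = 5776*(-1/59) = -5776/59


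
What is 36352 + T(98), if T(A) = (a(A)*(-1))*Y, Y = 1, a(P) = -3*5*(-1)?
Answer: 36337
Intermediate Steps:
a(P) = 15 (a(P) = -15*(-1) = 15)
T(A) = -15 (T(A) = (15*(-1))*1 = -15*1 = -15)
36352 + T(98) = 36352 - 15 = 36337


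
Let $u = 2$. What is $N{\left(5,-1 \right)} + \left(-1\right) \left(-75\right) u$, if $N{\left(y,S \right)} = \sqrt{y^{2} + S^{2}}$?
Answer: $150 + \sqrt{26} \approx 155.1$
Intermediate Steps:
$N{\left(y,S \right)} = \sqrt{S^{2} + y^{2}}$
$N{\left(5,-1 \right)} + \left(-1\right) \left(-75\right) u = \sqrt{\left(-1\right)^{2} + 5^{2}} + \left(-1\right) \left(-75\right) 2 = \sqrt{1 + 25} + 75 \cdot 2 = \sqrt{26} + 150 = 150 + \sqrt{26}$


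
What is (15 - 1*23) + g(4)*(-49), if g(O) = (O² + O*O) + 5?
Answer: -1821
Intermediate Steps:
g(O) = 5 + 2*O² (g(O) = (O² + O²) + 5 = 2*O² + 5 = 5 + 2*O²)
(15 - 1*23) + g(4)*(-49) = (15 - 1*23) + (5 + 2*4²)*(-49) = (15 - 23) + (5 + 2*16)*(-49) = -8 + (5 + 32)*(-49) = -8 + 37*(-49) = -8 - 1813 = -1821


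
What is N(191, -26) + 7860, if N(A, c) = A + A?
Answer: 8242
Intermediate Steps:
N(A, c) = 2*A
N(191, -26) + 7860 = 2*191 + 7860 = 382 + 7860 = 8242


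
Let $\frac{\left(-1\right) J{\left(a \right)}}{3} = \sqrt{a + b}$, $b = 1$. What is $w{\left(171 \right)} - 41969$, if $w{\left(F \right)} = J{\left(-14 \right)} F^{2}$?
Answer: $-41969 - 87723 i \sqrt{13} \approx -41969.0 - 3.1629 \cdot 10^{5} i$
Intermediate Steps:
$J{\left(a \right)} = - 3 \sqrt{1 + a}$ ($J{\left(a \right)} = - 3 \sqrt{a + 1} = - 3 \sqrt{1 + a}$)
$w{\left(F \right)} = - 3 i \sqrt{13} F^{2}$ ($w{\left(F \right)} = - 3 \sqrt{1 - 14} F^{2} = - 3 \sqrt{-13} F^{2} = - 3 i \sqrt{13} F^{2}$)
$w{\left(171 \right)} - 41969 = - 3 i \sqrt{13} \cdot 171^{2} - 41969 = \left(-3\right) i \sqrt{13} \cdot 29241 - 41969 = - 87723 i \sqrt{13} - 41969 = -41969 - 87723 i \sqrt{13}$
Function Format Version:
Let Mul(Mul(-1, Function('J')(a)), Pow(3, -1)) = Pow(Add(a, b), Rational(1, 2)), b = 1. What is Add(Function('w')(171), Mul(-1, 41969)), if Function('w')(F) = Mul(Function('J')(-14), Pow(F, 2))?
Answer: Add(-41969, Mul(-87723, I, Pow(13, Rational(1, 2)))) ≈ Add(-41969., Mul(-3.1629e+5, I))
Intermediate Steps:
Function('J')(a) = Mul(-3, Pow(Add(1, a), Rational(1, 2))) (Function('J')(a) = Mul(-3, Pow(Add(a, 1), Rational(1, 2))) = Mul(-3, Pow(Add(1, a), Rational(1, 2))))
Function('w')(F) = Mul(-3, I, Pow(13, Rational(1, 2)), Pow(F, 2)) (Function('w')(F) = Mul(Mul(-3, Pow(Add(1, -14), Rational(1, 2))), Pow(F, 2)) = Mul(Mul(-3, Pow(-13, Rational(1, 2))), Pow(F, 2)) = Mul(Mul(-3, Mul(I, Pow(13, Rational(1, 2)))), Pow(F, 2)) = Mul(Mul(-3, I, Pow(13, Rational(1, 2))), Pow(F, 2)) = Mul(-3, I, Pow(13, Rational(1, 2)), Pow(F, 2)))
Add(Function('w')(171), Mul(-1, 41969)) = Add(Mul(-3, I, Pow(13, Rational(1, 2)), Pow(171, 2)), Mul(-1, 41969)) = Add(Mul(-3, I, Pow(13, Rational(1, 2)), 29241), -41969) = Add(Mul(-87723, I, Pow(13, Rational(1, 2))), -41969) = Add(-41969, Mul(-87723, I, Pow(13, Rational(1, 2))))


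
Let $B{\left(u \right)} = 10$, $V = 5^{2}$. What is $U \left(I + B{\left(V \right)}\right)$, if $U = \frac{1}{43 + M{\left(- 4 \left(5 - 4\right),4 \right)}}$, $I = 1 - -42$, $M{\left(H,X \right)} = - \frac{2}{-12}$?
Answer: $\frac{318}{259} \approx 1.2278$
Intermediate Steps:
$M{\left(H,X \right)} = \frac{1}{6}$ ($M{\left(H,X \right)} = \left(-2\right) \left(- \frac{1}{12}\right) = \frac{1}{6}$)
$V = 25$
$I = 43$ ($I = 1 + 42 = 43$)
$U = \frac{6}{259}$ ($U = \frac{1}{43 + \frac{1}{6}} = \frac{1}{\frac{259}{6}} = \frac{6}{259} \approx 0.023166$)
$U \left(I + B{\left(V \right)}\right) = \frac{6 \left(43 + 10\right)}{259} = \frac{6}{259} \cdot 53 = \frac{318}{259}$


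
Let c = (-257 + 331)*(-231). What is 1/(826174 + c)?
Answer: 1/809080 ≈ 1.2360e-6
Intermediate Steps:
c = -17094 (c = 74*(-231) = -17094)
1/(826174 + c) = 1/(826174 - 17094) = 1/809080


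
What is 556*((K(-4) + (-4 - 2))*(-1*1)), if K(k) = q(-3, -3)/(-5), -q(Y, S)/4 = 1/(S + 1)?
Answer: 17792/5 ≈ 3558.4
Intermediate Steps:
q(Y, S) = -4/(1 + S) (q(Y, S) = -4/(S + 1) = -4/(1 + S))
K(k) = -⅖ (K(k) = -4/(1 - 3)/(-5) = -4/(-2)*(-⅕) = -4*(-½)*(-⅕) = 2*(-⅕) = -⅖)
556*((K(-4) + (-4 - 2))*(-1*1)) = 556*((-⅖ + (-4 - 2))*(-1*1)) = 556*((-⅖ - 6)*(-1)) = 556*(-32/5*(-1)) = 556*(32/5) = 17792/5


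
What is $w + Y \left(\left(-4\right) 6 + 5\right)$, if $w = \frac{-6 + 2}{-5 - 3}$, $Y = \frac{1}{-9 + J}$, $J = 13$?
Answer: $- \frac{17}{4} \approx -4.25$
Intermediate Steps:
$Y = \frac{1}{4}$ ($Y = \frac{1}{-9 + 13} = \frac{1}{4} \approx 0.25$)
$w = \frac{1}{2}$ ($w = - \frac{4}{-8} = \left(-4\right) \left(- \frac{1}{8}\right) = \frac{1}{2} \approx 0.5$)
$w + Y \left(\left(-4\right) 6 + 5\right) = \frac{1}{2} + \frac{\left(-4\right) 6 + 5}{4} = \frac{1}{2} + \frac{-24 + 5}{4} = \frac{1}{2} + \frac{1}{4} \left(-19\right) = \frac{1}{2} - \frac{19}{4} = - \frac{17}{4}$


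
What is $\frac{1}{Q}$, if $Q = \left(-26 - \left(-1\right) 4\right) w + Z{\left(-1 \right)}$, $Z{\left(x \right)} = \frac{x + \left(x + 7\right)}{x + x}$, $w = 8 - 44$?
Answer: $\frac{2}{1579} \approx 0.0012666$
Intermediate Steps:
$w = -36$ ($w = 8 - 44 = -36$)
$Z{\left(x \right)} = \frac{7 + 2 x}{2 x}$ ($Z{\left(x \right)} = \frac{x + \left(7 + x\right)}{2 x} = \left(7 + 2 x\right) \frac{1}{2 x} = \frac{7 + 2 x}{2 x}$)
$Q = \frac{1579}{2}$ ($Q = \left(-26 - \left(-1\right) 4\right) \left(-36\right) + \frac{\frac{7}{2} - 1}{-1} = \left(-26 - -4\right) \left(-36\right) - \frac{5}{2} = \left(-26 + 4\right) \left(-36\right) - \frac{5}{2} = \left(-22\right) \left(-36\right) - \frac{5}{2} = 792 - \frac{5}{2} = \frac{1579}{2} \approx 789.5$)
$\frac{1}{Q} = \frac{1}{\frac{1579}{2}} = \frac{2}{1579}$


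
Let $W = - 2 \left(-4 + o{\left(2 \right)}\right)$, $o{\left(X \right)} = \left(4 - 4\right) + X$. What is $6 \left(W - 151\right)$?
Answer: $-882$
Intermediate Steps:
$o{\left(X \right)} = X$ ($o{\left(X \right)} = 0 + X = X$)
$W = 4$ ($W = - 2 \left(-4 + 2\right) = \left(-2\right) \left(-2\right) = 4$)
$6 \left(W - 151\right) = 6 \left(4 - 151\right) = 6 \left(-147\right) = -882$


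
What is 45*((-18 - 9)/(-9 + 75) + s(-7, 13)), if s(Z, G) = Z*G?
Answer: -90495/22 ≈ -4113.4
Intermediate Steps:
s(Z, G) = G*Z
45*((-18 - 9)/(-9 + 75) + s(-7, 13)) = 45*((-18 - 9)/(-9 + 75) + 13*(-7)) = 45*(-27/66 - 91) = 45*(-27*1/66 - 91) = 45*(-9/22 - 91) = 45*(-2011/22) = -90495/22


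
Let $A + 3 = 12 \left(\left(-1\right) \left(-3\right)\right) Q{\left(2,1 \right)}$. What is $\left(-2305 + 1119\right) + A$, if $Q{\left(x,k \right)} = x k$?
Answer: $-1117$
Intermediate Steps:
$Q{\left(x,k \right)} = k x$
$A = 69$ ($A = -3 + 12 \left(\left(-1\right) \left(-3\right)\right) 1 \cdot 2 = -3 + 12 \cdot 3 \cdot 2 = -3 + 36 \cdot 2 = -3 + 72 = 69$)
$\left(-2305 + 1119\right) + A = \left(-2305 + 1119\right) + 69 = -1186 + 69 = -1117$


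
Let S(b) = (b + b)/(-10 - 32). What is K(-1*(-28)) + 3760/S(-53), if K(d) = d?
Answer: 80444/53 ≈ 1517.8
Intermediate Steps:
S(b) = -b/21 (S(b) = (2*b)/(-42) = (2*b)*(-1/42) = -b/21)
K(-1*(-28)) + 3760/S(-53) = -1*(-28) + 3760/((-1/21*(-53))) = 28 + 3760/(53/21) = 28 + 3760*(21/53) = 28 + 78960/53 = 80444/53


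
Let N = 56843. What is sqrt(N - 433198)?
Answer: I*sqrt(376355) ≈ 613.48*I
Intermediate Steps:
sqrt(N - 433198) = sqrt(56843 - 433198) = sqrt(-376355) = I*sqrt(376355)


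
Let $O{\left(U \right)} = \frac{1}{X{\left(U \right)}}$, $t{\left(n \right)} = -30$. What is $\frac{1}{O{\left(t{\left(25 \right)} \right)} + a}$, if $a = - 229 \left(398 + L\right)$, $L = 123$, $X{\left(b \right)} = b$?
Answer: $- \frac{30}{3579271} \approx -8.3816 \cdot 10^{-6}$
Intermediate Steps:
$a = -119309$ ($a = - 229 \left(398 + 123\right) = \left(-229\right) 521 = -119309$)
$O{\left(U \right)} = \frac{1}{U}$
$\frac{1}{O{\left(t{\left(25 \right)} \right)} + a} = \frac{1}{\frac{1}{-30} - 119309} = \frac{1}{- \frac{1}{30} - 119309} = \frac{1}{- \frac{3579271}{30}} = - \frac{30}{3579271}$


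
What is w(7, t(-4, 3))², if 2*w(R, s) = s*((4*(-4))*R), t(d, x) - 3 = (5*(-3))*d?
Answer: 12446784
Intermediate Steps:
t(d, x) = 3 - 15*d (t(d, x) = 3 + (5*(-3))*d = 3 - 15*d)
w(R, s) = -8*R*s (w(R, s) = (s*((4*(-4))*R))/2 = (s*(-16*R))/2 = (-16*R*s)/2 = -8*R*s)
w(7, t(-4, 3))² = (-8*7*(3 - 15*(-4)))² = (-8*7*(3 + 60))² = (-8*7*63)² = (-3528)² = 12446784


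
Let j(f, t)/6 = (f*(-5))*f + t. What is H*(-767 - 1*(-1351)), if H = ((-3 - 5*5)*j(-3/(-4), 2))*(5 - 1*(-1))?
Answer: 478296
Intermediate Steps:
j(f, t) = -30*f**2 + 6*t (j(f, t) = 6*((f*(-5))*f + t) = 6*((-5*f)*f + t) = 6*(-5*f**2 + t) = 6*(t - 5*f**2) = -30*f**2 + 6*t)
H = 819 (H = ((-3 - 5*5)*(-30*(-3/(-4))**2 + 6*2))*(5 - 1*(-1)) = ((-3 - 25)*(-30*(-3*(-1/4))**2 + 12))*(5 + 1) = -28*(-30*(3/4)**2 + 12)*6 = -28*(-30*9/16 + 12)*6 = -28*(-135/8 + 12)*6 = -28*(-39/8)*6 = (273/2)*6 = 819)
H*(-767 - 1*(-1351)) = 819*(-767 - 1*(-1351)) = 819*(-767 + 1351) = 819*584 = 478296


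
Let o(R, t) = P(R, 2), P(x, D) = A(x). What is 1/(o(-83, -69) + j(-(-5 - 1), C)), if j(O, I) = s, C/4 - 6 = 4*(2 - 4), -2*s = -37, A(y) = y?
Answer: -2/129 ≈ -0.015504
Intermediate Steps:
P(x, D) = x
o(R, t) = R
s = 37/2 (s = -½*(-37) = 37/2 ≈ 18.500)
C = -8 (C = 24 + 4*(4*(2 - 4)) = 24 + 4*(4*(-2)) = 24 + 4*(-8) = 24 - 32 = -8)
j(O, I) = 37/2
1/(o(-83, -69) + j(-(-5 - 1), C)) = 1/(-83 + 37/2) = 1/(-129/2) = -2/129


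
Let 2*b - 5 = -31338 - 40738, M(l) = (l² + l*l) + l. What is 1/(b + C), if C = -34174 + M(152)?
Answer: -2/47699 ≈ -4.1930e-5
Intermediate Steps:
M(l) = l + 2*l² (M(l) = (l² + l²) + l = 2*l² + l = l + 2*l²)
C = 12186 (C = -34174 + 152*(1 + 2*152) = -34174 + 152*(1 + 304) = -34174 + 152*305 = -34174 + 46360 = 12186)
b = -72071/2 (b = 5/2 + (-31338 - 40738)/2 = 5/2 + (½)*(-72076) = 5/2 - 36038 = -72071/2 ≈ -36036.)
1/(b + C) = 1/(-72071/2 + 12186) = 1/(-47699/2) = -2/47699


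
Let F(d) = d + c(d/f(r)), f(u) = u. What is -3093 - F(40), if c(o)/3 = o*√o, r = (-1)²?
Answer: -3133 - 240*√10 ≈ -3891.9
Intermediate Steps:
r = 1
c(o) = 3*o^(3/2) (c(o) = 3*(o*√o) = 3*o^(3/2))
F(d) = d + 3*d^(3/2) (F(d) = d + 3*(d/1)^(3/2) = d + 3*(d*1)^(3/2) = d + 3*d^(3/2))
-3093 - F(40) = -3093 - (40 + 3*40^(3/2)) = -3093 - (40 + 3*(80*√10)) = -3093 - (40 + 240*√10) = -3093 + (-40 - 240*√10) = -3133 - 240*√10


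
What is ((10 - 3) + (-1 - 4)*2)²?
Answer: 9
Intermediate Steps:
((10 - 3) + (-1 - 4)*2)² = (7 - 5*2)² = (7 - 10)² = (-3)² = 9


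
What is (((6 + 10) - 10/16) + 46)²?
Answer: 241081/64 ≈ 3766.9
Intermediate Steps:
(((6 + 10) - 10/16) + 46)² = ((16 - 10*1/16) + 46)² = ((16 - 5/8) + 46)² = (123/8 + 46)² = (491/8)² = 241081/64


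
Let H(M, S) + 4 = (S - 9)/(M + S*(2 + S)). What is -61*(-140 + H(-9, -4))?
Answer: 7991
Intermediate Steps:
H(M, S) = -4 + (-9 + S)/(M + S*(2 + S)) (H(M, S) = -4 + (S - 9)/(M + S*(2 + S)) = -4 + (-9 + S)/(M + S*(2 + S)))
-61*(-140 + H(-9, -4)) = -61*(-140 + (-9 - 7*(-4) - 4*(-9) - 4*(-4)**2)/(-9 + (-4)**2 + 2*(-4))) = -61*(-140 + (-9 + 28 + 36 - 4*16)/(-9 + 16 - 8)) = -61*(-140 + (-9 + 28 + 36 - 64)/(-1)) = -61*(-140 - 1*(-9)) = -61*(-140 + 9) = -61*(-131) = 7991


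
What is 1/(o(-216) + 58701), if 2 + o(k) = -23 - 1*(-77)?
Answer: 1/58753 ≈ 1.7020e-5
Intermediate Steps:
o(k) = 52 (o(k) = -2 + (-23 - 1*(-77)) = -2 + (-23 + 77) = -2 + 54 = 52)
1/(o(-216) + 58701) = 1/(52 + 58701) = 1/58753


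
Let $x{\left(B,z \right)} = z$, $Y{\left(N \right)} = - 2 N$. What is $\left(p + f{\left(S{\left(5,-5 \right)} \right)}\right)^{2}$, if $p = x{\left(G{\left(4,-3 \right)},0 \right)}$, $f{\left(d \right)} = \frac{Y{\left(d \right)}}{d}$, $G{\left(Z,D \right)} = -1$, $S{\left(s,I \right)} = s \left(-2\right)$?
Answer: $4$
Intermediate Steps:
$S{\left(s,I \right)} = - 2 s$
$f{\left(d \right)} = -2$ ($f{\left(d \right)} = \frac{\left(-2\right) d}{d} = -2$)
$p = 0$
$\left(p + f{\left(S{\left(5,-5 \right)} \right)}\right)^{2} = \left(0 - 2\right)^{2} = \left(-2\right)^{2} = 4$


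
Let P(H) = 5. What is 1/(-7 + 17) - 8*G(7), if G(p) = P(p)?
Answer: -399/10 ≈ -39.900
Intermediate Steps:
G(p) = 5
1/(-7 + 17) - 8*G(7) = 1/(-7 + 17) - 8*5 = 1/10 - 40 = ⅒ - 40 = -399/10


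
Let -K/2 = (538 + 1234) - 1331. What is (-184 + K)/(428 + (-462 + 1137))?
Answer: -1066/1103 ≈ -0.96646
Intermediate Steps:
K = -882 (K = -2*((538 + 1234) - 1331) = -2*(1772 - 1331) = -2*441 = -882)
(-184 + K)/(428 + (-462 + 1137)) = (-184 - 882)/(428 + (-462 + 1137)) = -1066/(428 + 675) = -1066/1103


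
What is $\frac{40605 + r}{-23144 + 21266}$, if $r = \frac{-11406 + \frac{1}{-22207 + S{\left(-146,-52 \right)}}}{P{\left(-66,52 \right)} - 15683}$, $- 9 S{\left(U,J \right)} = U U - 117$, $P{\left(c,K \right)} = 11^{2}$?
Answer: $- \frac{46563498711267}{2153544444344} \approx -21.622$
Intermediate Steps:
$P{\left(c,K \right)} = 121$
$S{\left(U,J \right)} = 13 - \frac{U^{2}}{9}$ ($S{\left(U,J \right)} = - \frac{U U - 117}{9} = - \frac{U^{2} - 117}{9} = - \frac{-117 + U^{2}}{9} = 13 - \frac{U^{2}}{9}$)
$r = \frac{2521433181}{3440166844}$ ($r = \frac{-11406 + \frac{1}{-22207 + \left(13 - \frac{\left(-146\right)^{2}}{9}\right)}}{121 - 15683} = \frac{-11406 + \frac{1}{-22207 + \left(13 - \frac{21316}{9}\right)}}{-15562} = \left(-11406 + \frac{1}{-22207 + \left(13 - \frac{21316}{9}\right)}\right) \left(- \frac{1}{15562}\right) = \left(-11406 + \frac{1}{-22207 - \frac{21199}{9}}\right) \left(- \frac{1}{15562}\right) = \left(-11406 + \frac{1}{- \frac{221062}{9}}\right) \left(- \frac{1}{15562}\right) = \left(-11406 - \frac{9}{221062}\right) \left(- \frac{1}{15562}\right) = \left(- \frac{2521433181}{221062}\right) \left(- \frac{1}{15562}\right) = \frac{2521433181}{3440166844} \approx 0.73294$)
$\frac{40605 + r}{-23144 + 21266} = \frac{40605 + \frac{2521433181}{3440166844}}{-23144 + 21266} = \frac{139690496133801}{3440166844 \left(-1878\right)} = \frac{139690496133801}{3440166844} \left(- \frac{1}{1878}\right) = - \frac{46563498711267}{2153544444344}$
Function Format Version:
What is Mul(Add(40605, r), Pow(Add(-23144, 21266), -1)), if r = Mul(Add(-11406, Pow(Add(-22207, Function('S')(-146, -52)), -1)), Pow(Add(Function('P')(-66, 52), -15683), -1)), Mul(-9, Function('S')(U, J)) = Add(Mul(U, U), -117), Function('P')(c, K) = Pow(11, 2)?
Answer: Rational(-46563498711267, 2153544444344) ≈ -21.622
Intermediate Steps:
Function('P')(c, K) = 121
Function('S')(U, J) = Add(13, Mul(Rational(-1, 9), Pow(U, 2))) (Function('S')(U, J) = Mul(Rational(-1, 9), Add(Mul(U, U), -117)) = Mul(Rational(-1, 9), Add(Pow(U, 2), -117)) = Mul(Rational(-1, 9), Add(-117, Pow(U, 2))) = Add(13, Mul(Rational(-1, 9), Pow(U, 2))))
r = Rational(2521433181, 3440166844) (r = Mul(Add(-11406, Pow(Add(-22207, Add(13, Mul(Rational(-1, 9), Pow(-146, 2)))), -1)), Pow(Add(121, -15683), -1)) = Mul(Add(-11406, Pow(Add(-22207, Add(13, Mul(Rational(-1, 9), 21316))), -1)), Pow(-15562, -1)) = Mul(Add(-11406, Pow(Add(-22207, Add(13, Rational(-21316, 9))), -1)), Rational(-1, 15562)) = Mul(Add(-11406, Pow(Add(-22207, Rational(-21199, 9)), -1)), Rational(-1, 15562)) = Mul(Add(-11406, Pow(Rational(-221062, 9), -1)), Rational(-1, 15562)) = Mul(Add(-11406, Rational(-9, 221062)), Rational(-1, 15562)) = Mul(Rational(-2521433181, 221062), Rational(-1, 15562)) = Rational(2521433181, 3440166844) ≈ 0.73294)
Mul(Add(40605, r), Pow(Add(-23144, 21266), -1)) = Mul(Add(40605, Rational(2521433181, 3440166844)), Pow(Add(-23144, 21266), -1)) = Mul(Rational(139690496133801, 3440166844), Pow(-1878, -1)) = Mul(Rational(139690496133801, 3440166844), Rational(-1, 1878)) = Rational(-46563498711267, 2153544444344)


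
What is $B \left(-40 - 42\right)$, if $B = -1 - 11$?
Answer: $984$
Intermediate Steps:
$B = -12$
$B \left(-40 - 42\right) = - 12 \left(-40 - 42\right) = \left(-12\right) \left(-82\right) = 984$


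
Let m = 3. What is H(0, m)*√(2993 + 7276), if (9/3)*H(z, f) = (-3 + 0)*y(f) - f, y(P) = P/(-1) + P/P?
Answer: 3*√1141 ≈ 101.34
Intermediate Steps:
y(P) = 1 - P (y(P) = P*(-1) + 1 = -P + 1 = 1 - P)
H(z, f) = -1 + 2*f/3 (H(z, f) = ((-3 + 0)*(1 - f) - f)/3 = (-3*(1 - f) - f)/3 = ((-3 + 3*f) - f)/3 = (-3 + 2*f)/3 = -1 + 2*f/3)
H(0, m)*√(2993 + 7276) = (-1 + (⅔)*3)*√(2993 + 7276) = (-1 + 2)*√10269 = 1*(3*√1141) = 3*√1141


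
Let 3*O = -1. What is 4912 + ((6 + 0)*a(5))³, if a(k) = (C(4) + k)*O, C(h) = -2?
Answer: 4696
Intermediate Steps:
O = -⅓ (O = (⅓)*(-1) = -⅓ ≈ -0.33333)
a(k) = ⅔ - k/3 (a(k) = (-2 + k)*(-⅓) = ⅔ - k/3)
4912 + ((6 + 0)*a(5))³ = 4912 + ((6 + 0)*(⅔ - ⅓*5))³ = 4912 + (6*(⅔ - 5/3))³ = 4912 + (6*(-1))³ = 4912 + (-6)³ = 4912 - 216 = 4696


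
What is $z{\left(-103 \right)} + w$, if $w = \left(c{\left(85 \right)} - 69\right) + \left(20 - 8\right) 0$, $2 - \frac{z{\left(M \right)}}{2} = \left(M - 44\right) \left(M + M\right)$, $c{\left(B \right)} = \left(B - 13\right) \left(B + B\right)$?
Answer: $-48389$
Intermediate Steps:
$c{\left(B \right)} = 2 B \left(-13 + B\right)$ ($c{\left(B \right)} = \left(-13 + B\right) 2 B = 2 B \left(-13 + B\right)$)
$z{\left(M \right)} = 4 - 4 M \left(-44 + M\right)$ ($z{\left(M \right)} = 4 - 2 \left(M - 44\right) \left(M + M\right) = 4 - 2 \left(-44 + M\right) 2 M = 4 - 2 \cdot 2 M \left(-44 + M\right) = 4 - 4 M \left(-44 + M\right)$)
$w = 12171$ ($w = \left(2 \cdot 85 \left(-13 + 85\right) - 69\right) + \left(20 - 8\right) 0 = \left(2 \cdot 85 \cdot 72 - 69\right) + 12 \cdot 0 = \left(12240 - 69\right) + 0 = 12171 + 0 = 12171$)
$z{\left(-103 \right)} + w = \left(4 - 4 \left(-103\right)^{2} + 176 \left(-103\right)\right) + 12171 = \left(4 - 42436 - 18128\right) + 12171 = -60560 + 12171 = -48389$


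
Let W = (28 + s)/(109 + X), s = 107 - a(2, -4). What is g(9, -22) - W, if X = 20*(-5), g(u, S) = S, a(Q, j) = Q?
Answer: -331/9 ≈ -36.778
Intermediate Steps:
s = 105 (s = 107 - 1*2 = 107 - 2 = 105)
X = -100
W = 133/9 (W = (28 + 105)/(109 - 100) = 133/9 ≈ 14.778)
g(9, -22) - W = -22 - 1*133/9 = -22 - 133/9 = -331/9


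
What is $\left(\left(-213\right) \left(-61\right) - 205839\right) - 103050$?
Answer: $-295896$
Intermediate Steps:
$\left(\left(-213\right) \left(-61\right) - 205839\right) - 103050 = \left(12993 - 205839\right) - 103050 = -192846 - 103050 = -295896$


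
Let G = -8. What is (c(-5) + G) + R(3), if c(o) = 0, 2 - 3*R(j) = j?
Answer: -25/3 ≈ -8.3333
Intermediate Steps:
R(j) = ⅔ - j/3
(c(-5) + G) + R(3) = (0 - 8) + (⅔ - ⅓*3) = -8 + (⅔ - 1) = -8 - ⅓ = -25/3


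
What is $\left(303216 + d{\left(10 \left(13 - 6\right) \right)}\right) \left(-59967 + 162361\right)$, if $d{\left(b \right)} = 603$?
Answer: $31109242686$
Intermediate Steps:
$\left(303216 + d{\left(10 \left(13 - 6\right) \right)}\right) \left(-59967 + 162361\right) = \left(303216 + 603\right) \left(-59967 + 162361\right) = 303819 \cdot 102394 = 31109242686$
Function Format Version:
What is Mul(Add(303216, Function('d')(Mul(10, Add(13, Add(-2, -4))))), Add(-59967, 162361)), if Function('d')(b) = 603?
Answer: 31109242686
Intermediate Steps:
Mul(Add(303216, Function('d')(Mul(10, Add(13, Add(-2, -4))))), Add(-59967, 162361)) = Mul(Add(303216, 603), Add(-59967, 162361)) = Mul(303819, 102394) = 31109242686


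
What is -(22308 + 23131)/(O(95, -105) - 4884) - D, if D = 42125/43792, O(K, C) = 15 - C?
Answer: 447295297/52156272 ≈ 8.5761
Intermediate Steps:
D = 42125/43792 (D = 42125*(1/43792) = 42125/43792 ≈ 0.96193)
-(22308 + 23131)/(O(95, -105) - 4884) - D = -(22308 + 23131)/((15 - 1*(-105)) - 4884) - 1*42125/43792 = -45439/((15 + 105) - 4884) - 42125/43792 = -45439/(120 - 4884) - 42125/43792 = -45439/(-4764) - 42125/43792 = -45439*(-1)/4764 - 42125/43792 = -1*(-45439/4764) - 42125/43792 = 45439/4764 - 42125/43792 = 447295297/52156272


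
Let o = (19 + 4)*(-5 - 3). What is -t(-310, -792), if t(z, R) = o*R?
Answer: -145728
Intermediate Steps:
o = -184 (o = 23*(-8) = -184)
t(z, R) = -184*R
-t(-310, -792) = -(-184)*(-792) = -1*145728 = -145728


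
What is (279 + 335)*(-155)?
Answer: -95170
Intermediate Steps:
(279 + 335)*(-155) = 614*(-155) = -95170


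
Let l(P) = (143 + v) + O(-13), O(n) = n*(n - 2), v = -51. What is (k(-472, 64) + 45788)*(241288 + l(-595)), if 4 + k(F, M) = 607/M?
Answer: 708003903225/64 ≈ 1.1063e+10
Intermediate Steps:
O(n) = n*(-2 + n)
l(P) = 287 (l(P) = (143 - 51) - 13*(-2 - 13) = 92 - 13*(-15) = 92 + 195 = 287)
k(F, M) = -4 + 607/M
(k(-472, 64) + 45788)*(241288 + l(-595)) = ((-4 + 607/64) + 45788)*(241288 + 287) = ((-4 + 607*(1/64)) + 45788)*241575 = ((-4 + 607/64) + 45788)*241575 = (351/64 + 45788)*241575 = (2930783/64)*241575 = 708003903225/64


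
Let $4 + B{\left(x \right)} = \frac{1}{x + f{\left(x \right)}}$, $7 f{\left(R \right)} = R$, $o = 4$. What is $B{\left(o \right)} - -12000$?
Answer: $\frac{383879}{32} \approx 11996.0$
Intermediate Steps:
$f{\left(R \right)} = \frac{R}{7}$
$B{\left(x \right)} = -4 + \frac{7}{8 x}$ ($B{\left(x \right)} = -4 + \frac{1}{x + \frac{x}{7}} = -4 + \frac{1}{\frac{8}{7} x} = -4 + \frac{7}{8 x}$)
$B{\left(o \right)} - -12000 = \left(-4 + \frac{7}{8 \cdot 4}\right) - -12000 = \left(-4 + \frac{7}{8} \cdot \frac{1}{4}\right) + 12000 = \left(-4 + \frac{7}{32}\right) + 12000 = - \frac{121}{32} + 12000 = \frac{383879}{32}$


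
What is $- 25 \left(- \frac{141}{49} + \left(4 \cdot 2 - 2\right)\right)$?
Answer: $- \frac{3825}{49} \approx -78.061$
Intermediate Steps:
$- 25 \left(- \frac{141}{49} + \left(4 \cdot 2 - 2\right)\right) = - 25 \left(\left(-141\right) \frac{1}{49} + \left(8 - 2\right)\right) = - 25 \left(- \frac{141}{49} + 6\right) = \left(-25\right) \frac{153}{49} = - \frac{3825}{49}$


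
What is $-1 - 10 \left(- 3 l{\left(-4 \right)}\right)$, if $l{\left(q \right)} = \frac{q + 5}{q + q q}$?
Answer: $\frac{3}{2} \approx 1.5$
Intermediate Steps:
$l{\left(q \right)} = \frac{5 + q}{q + q^{2}}$
$-1 - 10 \left(- 3 l{\left(-4 \right)}\right) = -1 - 10 \left(- 3 \frac{5 - 4}{\left(-4\right) \left(1 - 4\right)}\right) = -1 - 10 \left(- 3 \left(\left(- \frac{1}{4}\right) \frac{1}{-3} \cdot 1\right)\right) = -1 - 10 \left(- 3 \left(\left(- \frac{1}{4}\right) \left(- \frac{1}{3}\right) 1\right)\right) = -1 - 10 \left(\left(-3\right) \frac{1}{12}\right) = -1 - - \frac{5}{2} = -1 + \frac{5}{2} = \frac{3}{2}$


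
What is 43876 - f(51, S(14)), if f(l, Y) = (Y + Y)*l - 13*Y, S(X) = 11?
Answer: 42897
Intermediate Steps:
f(l, Y) = -13*Y + 2*Y*l (f(l, Y) = (2*Y)*l - 13*Y = 2*Y*l - 13*Y = -13*Y + 2*Y*l)
43876 - f(51, S(14)) = 43876 - 11*(-13 + 2*51) = 43876 - 11*(-13 + 102) = 43876 - 11*89 = 43876 - 1*979 = 43876 - 979 = 42897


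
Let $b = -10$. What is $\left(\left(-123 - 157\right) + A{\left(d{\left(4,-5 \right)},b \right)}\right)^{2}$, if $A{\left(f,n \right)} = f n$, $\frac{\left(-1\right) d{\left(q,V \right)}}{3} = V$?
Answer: $184900$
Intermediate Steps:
$d{\left(q,V \right)} = - 3 V$
$\left(\left(-123 - 157\right) + A{\left(d{\left(4,-5 \right)},b \right)}\right)^{2} = \left(\left(-123 - 157\right) + \left(-3\right) \left(-5\right) \left(-10\right)\right)^{2} = \left(\left(-123 - 157\right) + 15 \left(-10\right)\right)^{2} = \left(-280 - 150\right)^{2} = \left(-430\right)^{2} = 184900$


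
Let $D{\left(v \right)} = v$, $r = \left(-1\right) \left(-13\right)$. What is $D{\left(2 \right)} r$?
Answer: $26$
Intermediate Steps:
$r = 13$
$D{\left(2 \right)} r = 2 \cdot 13 = 26$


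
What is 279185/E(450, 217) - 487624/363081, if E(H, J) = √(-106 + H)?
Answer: -487624/363081 + 279185*√86/172 ≈ 15051.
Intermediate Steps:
279185/E(450, 217) - 487624/363081 = 279185/(√(-106 + 450)) - 487624/363081 = 279185/(√344) - 487624*1/363081 = 279185/((2*√86)) - 487624/363081 = 279185*(√86/172) - 487624/363081 = 279185*√86/172 - 487624/363081 = -487624/363081 + 279185*√86/172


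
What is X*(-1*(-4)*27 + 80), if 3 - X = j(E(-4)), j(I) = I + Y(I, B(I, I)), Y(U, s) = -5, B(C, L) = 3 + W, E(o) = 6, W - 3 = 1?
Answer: 376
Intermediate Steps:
W = 4 (W = 3 + 1 = 4)
B(C, L) = 7 (B(C, L) = 3 + 4 = 7)
j(I) = -5 + I (j(I) = I - 5 = -5 + I)
X = 2 (X = 3 - (-5 + 6) = 3 - 1*1 = 3 - 1 = 2)
X*(-1*(-4)*27 + 80) = 2*(-1*(-4)*27 + 80) = 2*(4*27 + 80) = 2*(108 + 80) = 2*188 = 376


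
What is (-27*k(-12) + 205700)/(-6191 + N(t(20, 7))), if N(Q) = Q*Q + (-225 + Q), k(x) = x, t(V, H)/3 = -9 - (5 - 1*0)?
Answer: -103012/2347 ≈ -43.891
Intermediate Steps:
t(V, H) = -42 (t(V, H) = 3*(-9 - (5 - 1*0)) = 3*(-9 - (5 + 0)) = 3*(-9 - 1*5) = 3*(-9 - 5) = 3*(-14) = -42)
N(Q) = -225 + Q + Q**2 (N(Q) = Q**2 + (-225 + Q) = -225 + Q + Q**2)
(-27*k(-12) + 205700)/(-6191 + N(t(20, 7))) = (-27*(-12) + 205700)/(-6191 + (-225 - 42 + (-42)**2)) = (324 + 205700)/(-6191 + (-225 - 42 + 1764)) = 206024/(-6191 + 1497) = 206024/(-4694) = 206024*(-1/4694) = -103012/2347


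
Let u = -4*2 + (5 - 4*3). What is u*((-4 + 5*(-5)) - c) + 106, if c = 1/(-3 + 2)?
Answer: 526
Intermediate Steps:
c = -1 (c = 1/(-1) = -1)
u = -15 (u = -8 + (5 - 12) = -8 - 7 = -15)
u*((-4 + 5*(-5)) - c) + 106 = -15*((-4 + 5*(-5)) - 1*(-1)) + 106 = -15*((-4 - 25) + 1) + 106 = -15*(-29 + 1) + 106 = -15*(-28) + 106 = 420 + 106 = 526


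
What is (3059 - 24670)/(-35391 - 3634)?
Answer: 21611/39025 ≈ 0.55377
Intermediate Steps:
(3059 - 24670)/(-35391 - 3634) = -21611/(-39025) = -21611*(-1/39025) = 21611/39025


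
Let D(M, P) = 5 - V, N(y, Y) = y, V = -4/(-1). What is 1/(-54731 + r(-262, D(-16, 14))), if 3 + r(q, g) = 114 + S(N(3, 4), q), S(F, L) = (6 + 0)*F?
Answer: -1/54602 ≈ -1.8314e-5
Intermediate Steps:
V = 4 (V = -4*(-1) = 4)
S(F, L) = 6*F
D(M, P) = 1 (D(M, P) = 5 - 1*4 = 5 - 4 = 1)
r(q, g) = 129 (r(q, g) = -3 + (114 + 6*3) = -3 + (114 + 18) = -3 + 132 = 129)
1/(-54731 + r(-262, D(-16, 14))) = 1/(-54731 + 129) = 1/(-54602) = -1/54602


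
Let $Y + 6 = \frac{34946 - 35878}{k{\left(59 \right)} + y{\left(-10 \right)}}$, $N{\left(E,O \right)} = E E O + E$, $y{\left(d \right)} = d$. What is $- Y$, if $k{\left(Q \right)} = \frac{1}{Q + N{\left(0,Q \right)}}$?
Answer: $- \frac{51454}{589} \approx -87.358$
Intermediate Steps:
$N{\left(E,O \right)} = E + O E^{2}$ ($N{\left(E,O \right)} = E^{2} O + E = O E^{2} + E = E + O E^{2}$)
$k{\left(Q \right)} = \frac{1}{Q}$ ($k{\left(Q \right)} = \frac{1}{Q + 0 \left(1 + 0 Q\right)} = \frac{1}{Q + 0 \left(1 + 0\right)} = \frac{1}{Q + 0 \cdot 1} = \frac{1}{Q + 0} = \frac{1}{Q}$)
$Y = \frac{51454}{589}$ ($Y = -6 + \frac{34946 - 35878}{\frac{1}{59} - 10} = -6 - \frac{932}{\frac{1}{59} - 10} = -6 - \frac{932}{- \frac{589}{59}} = -6 - - \frac{54988}{589} = -6 + \frac{54988}{589} = \frac{51454}{589} \approx 87.358$)
$- Y = \left(-1\right) \frac{51454}{589} = - \frac{51454}{589}$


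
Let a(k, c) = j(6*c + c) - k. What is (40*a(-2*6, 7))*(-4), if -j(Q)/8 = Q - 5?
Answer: 54400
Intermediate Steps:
j(Q) = 40 - 8*Q (j(Q) = -8*(Q - 5) = -8*(-5 + Q) = 40 - 8*Q)
a(k, c) = 40 - k - 56*c (a(k, c) = (40 - 8*(6*c + c)) - k = (40 - 56*c) - k = 40 - k - 56*c)
(40*a(-2*6, 7))*(-4) = (40*(40 - (-2)*6 - 56*7))*(-4) = (40*(40 - 1*(-12) - 392))*(-4) = (40*(40 + 12 - 392))*(-4) = (40*(-340))*(-4) = -13600*(-4) = 54400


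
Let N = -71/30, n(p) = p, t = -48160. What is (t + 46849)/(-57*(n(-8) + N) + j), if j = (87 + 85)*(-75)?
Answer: 13110/123091 ≈ 0.10651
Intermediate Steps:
j = -12900 (j = 172*(-75) = -12900)
N = -71/30 (N = -71*1/30 = -71/30 ≈ -2.3667)
(t + 46849)/(-57*(n(-8) + N) + j) = (-48160 + 46849)/(-57*(-8 - 71/30) - 12900) = -1311/(-57*(-311/30) - 12900) = -1311/(5909/10 - 12900) = -1311/(-123091/10) = -1311*(-10/123091) = 13110/123091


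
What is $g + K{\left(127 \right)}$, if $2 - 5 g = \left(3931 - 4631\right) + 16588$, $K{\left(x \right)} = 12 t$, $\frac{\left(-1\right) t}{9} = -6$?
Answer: $- \frac{12646}{5} \approx -2529.2$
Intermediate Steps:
$t = 54$ ($t = \left(-9\right) \left(-6\right) = 54$)
$K{\left(x \right)} = 648$ ($K{\left(x \right)} = 12 \cdot 54 = 648$)
$g = - \frac{15886}{5}$ ($g = \frac{2}{5} - \frac{\left(3931 - 4631\right) + 16588}{5} = \frac{2}{5} - \frac{-700 + 16588}{5} = \frac{2}{5} - \frac{15888}{5} = - \frac{15886}{5} \approx -3177.2$)
$g + K{\left(127 \right)} = - \frac{15886}{5} + 648 = - \frac{12646}{5}$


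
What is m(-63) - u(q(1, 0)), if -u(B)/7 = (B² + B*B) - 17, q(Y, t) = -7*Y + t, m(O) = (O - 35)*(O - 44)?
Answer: 11053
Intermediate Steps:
m(O) = (-44 + O)*(-35 + O) (m(O) = (-35 + O)*(-44 + O) = (-44 + O)*(-35 + O))
q(Y, t) = t - 7*Y
u(B) = 119 - 14*B² (u(B) = -7*((B² + B*B) - 17) = -7*((B² + B²) - 17) = -7*(2*B² - 17) = -7*(-17 + 2*B²) = 119 - 14*B²)
m(-63) - u(q(1, 0)) = (1540 + (-63)² - 79*(-63)) - (119 - 14*(0 - 7*1)²) = (1540 + 3969 + 4977) - (119 - 14*(0 - 7)²) = 10486 - (119 - 14*(-7)²) = 10486 - (119 - 14*49) = 10486 - (119 - 686) = 10486 - 1*(-567) = 10486 + 567 = 11053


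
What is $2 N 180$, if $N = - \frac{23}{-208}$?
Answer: $\frac{1035}{26} \approx 39.808$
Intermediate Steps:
$N = \frac{23}{208}$ ($N = \left(-23\right) \left(- \frac{1}{208}\right) = \frac{23}{208} \approx 0.11058$)
$2 N 180 = 2 \cdot \frac{23}{208} \cdot 180 = \frac{23}{104} \cdot 180 = \frac{1035}{26}$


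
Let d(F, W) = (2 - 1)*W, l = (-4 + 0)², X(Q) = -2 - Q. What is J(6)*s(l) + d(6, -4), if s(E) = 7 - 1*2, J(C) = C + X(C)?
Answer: -14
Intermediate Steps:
l = 16 (l = (-4)² = 16)
J(C) = -2 (J(C) = C + (-2 - C) = -2)
s(E) = 5 (s(E) = 7 - 2 = 5)
d(F, W) = W (d(F, W) = 1*W = W)
J(6)*s(l) + d(6, -4) = -2*5 - 4 = -10 - 4 = -14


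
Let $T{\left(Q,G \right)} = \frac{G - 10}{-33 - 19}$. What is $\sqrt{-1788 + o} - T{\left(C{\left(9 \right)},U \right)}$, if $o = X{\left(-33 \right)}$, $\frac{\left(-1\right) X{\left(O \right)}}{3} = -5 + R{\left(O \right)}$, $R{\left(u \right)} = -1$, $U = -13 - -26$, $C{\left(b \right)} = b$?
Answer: $\frac{3}{52} + i \sqrt{1770} \approx 0.057692 + 42.071 i$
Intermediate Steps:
$U = 13$ ($U = -13 + 26 = 13$)
$X{\left(O \right)} = 18$ ($X{\left(O \right)} = - 3 \left(-5 - 1\right) = \left(-3\right) \left(-6\right) = 18$)
$o = 18$
$T{\left(Q,G \right)} = \frac{5}{26} - \frac{G}{52}$ ($T{\left(Q,G \right)} = \frac{-10 + G}{-52} = \left(-10 + G\right) \left(- \frac{1}{52}\right) = \frac{5}{26} - \frac{G}{52}$)
$\sqrt{-1788 + o} - T{\left(C{\left(9 \right)},U \right)} = \sqrt{-1788 + 18} - \left(\frac{5}{26} - \frac{1}{4}\right) = \sqrt{-1770} - \left(\frac{5}{26} - \frac{1}{4}\right) = i \sqrt{1770} - - \frac{3}{52} = i \sqrt{1770} + \frac{3}{52} = \frac{3}{52} + i \sqrt{1770}$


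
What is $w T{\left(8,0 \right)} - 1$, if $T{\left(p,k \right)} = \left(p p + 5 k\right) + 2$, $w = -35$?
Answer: $-2311$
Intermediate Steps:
$T{\left(p,k \right)} = 2 + p^{2} + 5 k$ ($T{\left(p,k \right)} = \left(p^{2} + 5 k\right) + 2 = 2 + p^{2} + 5 k$)
$w T{\left(8,0 \right)} - 1 = - 35 \left(2 + 8^{2} + 5 \cdot 0\right) - 1 = - 35 \left(2 + 64 + 0\right) - 1 = \left(-35\right) 66 - 1 = -2310 - 1 = -2311$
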